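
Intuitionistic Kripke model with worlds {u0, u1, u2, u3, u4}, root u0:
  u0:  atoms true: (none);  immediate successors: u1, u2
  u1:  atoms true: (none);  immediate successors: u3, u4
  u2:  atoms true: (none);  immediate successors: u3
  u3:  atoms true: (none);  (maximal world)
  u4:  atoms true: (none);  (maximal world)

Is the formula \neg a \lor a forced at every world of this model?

Yes

u0 \Vdash \neg a \lor a via the disjunct \neg a.
Since the root u0 forces \neg a \lor a and forcing is persistent (monotone upward), every world forces it.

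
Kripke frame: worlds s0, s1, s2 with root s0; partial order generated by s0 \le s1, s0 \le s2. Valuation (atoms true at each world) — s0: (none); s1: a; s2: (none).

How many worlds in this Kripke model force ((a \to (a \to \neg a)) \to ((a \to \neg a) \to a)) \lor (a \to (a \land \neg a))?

2

s0: does not force it — s0 \nVdash ((a \to (a \to \neg a)) \to ((a \to \neg a) \to a)) \lor (a \to (a \land \neg a)): neither disjunct is forced at s0.
s1: forces it.
s2: forces it.
Worlds forcing the formula: {s1, s2}.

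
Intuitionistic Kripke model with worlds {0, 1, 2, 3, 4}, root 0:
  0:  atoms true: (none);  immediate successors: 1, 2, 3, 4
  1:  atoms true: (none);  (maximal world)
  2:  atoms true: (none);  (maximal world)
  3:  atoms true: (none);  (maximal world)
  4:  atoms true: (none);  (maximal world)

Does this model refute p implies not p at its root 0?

No

0 forces p implies not p vacuously: no world accessible from 0 forces the antecedent p.
So the root 0 forces p implies not p; the model is not a countermodel.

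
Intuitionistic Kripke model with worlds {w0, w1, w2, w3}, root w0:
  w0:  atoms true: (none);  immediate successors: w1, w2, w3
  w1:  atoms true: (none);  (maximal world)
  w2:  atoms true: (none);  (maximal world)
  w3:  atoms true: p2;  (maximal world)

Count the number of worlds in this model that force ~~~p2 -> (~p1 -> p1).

w0: does not force it — w0 ||-/- ~~~p2 -> (~p1 -> p1): at the accessible world w1, w1 ||- ~~~p2 but w1 ||-/- ~p1 -> p1.
w1: does not force it — w1 ||-/- ~~~p2 -> (~p1 -> p1): already at w1 itself, w1 ||- ~~~p2 but w1 ||-/- ~p1 -> p1.
w2: does not force it — w2 ||-/- ~~~p2 -> (~p1 -> p1): already at w2 itself, w2 ||- ~~~p2 but w2 ||-/- ~p1 -> p1.
w3: forces it.
Worlds forcing the formula: {w3}.

1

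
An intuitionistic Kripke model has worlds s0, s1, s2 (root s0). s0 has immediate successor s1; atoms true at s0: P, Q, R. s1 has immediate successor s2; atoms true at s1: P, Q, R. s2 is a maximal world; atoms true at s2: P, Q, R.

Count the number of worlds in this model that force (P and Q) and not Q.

0

s0: does not force it — s0 does not force (P and Q) and not Q since s0 fails not Q.
s1: does not force it.
s2: does not force it.
Worlds forcing the formula: { }.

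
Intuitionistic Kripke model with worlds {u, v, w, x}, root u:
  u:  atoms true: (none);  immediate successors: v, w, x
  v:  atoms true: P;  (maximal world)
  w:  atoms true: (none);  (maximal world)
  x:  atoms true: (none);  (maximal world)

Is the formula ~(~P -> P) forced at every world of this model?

Not every world: u ||-/- ~(~P -> P).
u ||-/- ~(~P -> P) since v is accessible from u and v ||- ~P -> P.
v ||- ~P -> P vacuously: no world accessible from v forces the antecedent ~P.

No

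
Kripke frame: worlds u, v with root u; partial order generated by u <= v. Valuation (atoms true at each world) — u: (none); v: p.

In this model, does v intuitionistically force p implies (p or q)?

Yes

v forces p implies (p or q): every world accessible from v that forces p (namely v) also forces p or q.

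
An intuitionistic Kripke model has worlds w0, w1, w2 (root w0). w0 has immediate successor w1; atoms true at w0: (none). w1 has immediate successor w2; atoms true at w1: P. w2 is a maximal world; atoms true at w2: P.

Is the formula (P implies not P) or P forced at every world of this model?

Not every world: w0 does not force (P implies not P) or P.
w0 does not force (P implies not P) or P: neither disjunct is forced at w0.
w0 does not force P implies not P: at the accessible world w1, w1 forces P but w1 does not force not P.
w1 does not force not P since w1 is accessible from w1 and w1 forces P.

No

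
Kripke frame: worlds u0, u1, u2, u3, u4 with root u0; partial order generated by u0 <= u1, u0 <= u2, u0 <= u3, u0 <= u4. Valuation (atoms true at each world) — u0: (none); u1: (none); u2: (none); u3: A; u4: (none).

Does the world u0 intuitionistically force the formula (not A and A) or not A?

u0 does not force (not A and A) or not A: neither disjunct is forced at u0.
u0 does not force not A and A since u0 fails not A.

No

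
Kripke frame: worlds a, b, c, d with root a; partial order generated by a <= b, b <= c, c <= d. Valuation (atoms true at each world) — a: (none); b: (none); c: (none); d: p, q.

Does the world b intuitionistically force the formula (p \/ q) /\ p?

No

b ||-/- (p \/ q) /\ p since b fails p \/ q.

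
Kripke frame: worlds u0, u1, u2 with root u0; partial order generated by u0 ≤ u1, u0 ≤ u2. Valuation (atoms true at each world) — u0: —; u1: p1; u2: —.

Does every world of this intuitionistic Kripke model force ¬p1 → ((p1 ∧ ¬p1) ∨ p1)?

Not every world: u0 ⊮ ¬p1 → ((p1 ∧ ¬p1) ∨ p1).
u0 ⊮ ¬p1 → ((p1 ∧ ¬p1) ∨ p1): at the accessible world u2, u2 ⊩ ¬p1 but u2 ⊮ (p1 ∧ ¬p1) ∨ p1.
u2 ⊮ (p1 ∧ ¬p1) ∨ p1: neither disjunct is forced at u2.
u2 ⊮ p1 ∧ ¬p1 since u2 fails p1.

No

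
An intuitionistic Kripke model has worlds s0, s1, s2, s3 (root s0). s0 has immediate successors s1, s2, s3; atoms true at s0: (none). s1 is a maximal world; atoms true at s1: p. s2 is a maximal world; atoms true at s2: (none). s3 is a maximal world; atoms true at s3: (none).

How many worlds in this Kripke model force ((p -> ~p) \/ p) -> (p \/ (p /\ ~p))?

1

s0: does not force it — s0 ||-/- ((p -> ~p) \/ p) -> (p \/ (p /\ ~p)): at the accessible world s2, s2 ||- (p -> ~p) \/ p but s2 ||-/- p \/ (p /\ ~p).
s1: forces it.
s2: does not force it — s2 ||-/- ((p -> ~p) \/ p) -> (p \/ (p /\ ~p)): already at s2 itself, s2 ||- (p -> ~p) \/ p but s2 ||-/- p \/ (p /\ ~p).
s3: does not force it — s3 ||-/- ((p -> ~p) \/ p) -> (p \/ (p /\ ~p)): already at s3 itself, s3 ||- (p -> ~p) \/ p but s3 ||-/- p \/ (p /\ ~p).
Worlds forcing the formula: {s1}.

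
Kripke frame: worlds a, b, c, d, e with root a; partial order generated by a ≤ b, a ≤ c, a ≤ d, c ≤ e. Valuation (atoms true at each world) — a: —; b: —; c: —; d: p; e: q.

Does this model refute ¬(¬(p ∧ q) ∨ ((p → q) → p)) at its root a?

Yes

a ⊮ ¬(¬(p ∧ q) ∨ ((p → q) → p)) since a is accessible from a and a ⊩ ¬(p ∧ q) ∨ ((p → q) → p).
a ⊩ ¬(p ∧ q) ∨ ((p → q) → p) via the disjunct ¬(p ∧ q).
So the root a does not force ¬(¬(p ∧ q) ∨ ((p → q) → p)); the model is a countermodel.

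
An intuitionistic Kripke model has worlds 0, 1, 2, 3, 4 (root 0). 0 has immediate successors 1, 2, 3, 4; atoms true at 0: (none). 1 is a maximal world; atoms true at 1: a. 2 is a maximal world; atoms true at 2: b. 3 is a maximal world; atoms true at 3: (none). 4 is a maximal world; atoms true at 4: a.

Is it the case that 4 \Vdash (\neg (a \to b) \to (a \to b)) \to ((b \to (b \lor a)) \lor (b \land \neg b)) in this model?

4 \Vdash (\neg (a \to b) \to (a \to b)) \to ((b \to (b \lor a)) \lor (b \land \neg b)) vacuously: no world accessible from 4 forces the antecedent \neg (a \to b) \to (a \to b).

Yes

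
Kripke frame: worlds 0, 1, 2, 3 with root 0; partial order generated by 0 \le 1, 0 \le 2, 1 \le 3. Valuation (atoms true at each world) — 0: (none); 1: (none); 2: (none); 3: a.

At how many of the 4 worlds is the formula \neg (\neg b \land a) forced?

1

0: does not force it — 0 \nVdash \neg (\neg b \land a) since 3 is accessible from 0 and 3 \Vdash \neg b \land a.
1: does not force it.
2: forces it.
3: does not force it.
Worlds forcing the formula: {2}.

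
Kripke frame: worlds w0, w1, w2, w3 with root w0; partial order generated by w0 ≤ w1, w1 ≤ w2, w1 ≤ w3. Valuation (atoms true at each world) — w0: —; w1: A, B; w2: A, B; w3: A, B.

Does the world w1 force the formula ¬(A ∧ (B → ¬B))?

w1 ⊩ ¬(A ∧ (B → ¬B)): no world accessible from w1 forces A ∧ (B → ¬B).

Yes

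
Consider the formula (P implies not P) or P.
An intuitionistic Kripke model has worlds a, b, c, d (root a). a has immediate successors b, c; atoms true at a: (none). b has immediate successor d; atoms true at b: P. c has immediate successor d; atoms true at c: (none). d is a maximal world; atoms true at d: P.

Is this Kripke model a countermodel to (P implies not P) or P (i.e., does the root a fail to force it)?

Yes

a does not force (P implies not P) or P: neither disjunct is forced at a.
a does not force P implies not P: at the accessible world b, b forces P but b does not force not P.
b does not force not P since b is accessible from b and b forces P.
So the root a does not force (P implies not P) or P; the model is a countermodel.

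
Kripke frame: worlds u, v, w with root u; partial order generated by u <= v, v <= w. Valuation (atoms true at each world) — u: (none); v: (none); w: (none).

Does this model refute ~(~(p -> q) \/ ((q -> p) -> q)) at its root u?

No

u ||- ~(~(p -> q) \/ ((q -> p) -> q)): no world accessible from u forces ~(p -> q) \/ ((q -> p) -> q).
So the root u forces ~(~(p -> q) \/ ((q -> p) -> q)); the model is not a countermodel.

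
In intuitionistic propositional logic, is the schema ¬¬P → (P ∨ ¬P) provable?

No

This is a variant of double-negation elimination (deriving excluded middle from double negation), which is not intuitionistically valid.
A Kripke countermodel: worlds u, v; order generated by u ≤ v; atoms true at each world — u:{}; v:{P}.
u ⊮ ¬¬P → (P ∨ ¬P): already at u itself, u ⊩ ¬¬P but u ⊮ P ∨ ¬P.
u ⊮ P ∨ ¬P: neither disjunct is forced at u.
u lacks atom P, so u ⊮ P.
So the root u does not force the formula.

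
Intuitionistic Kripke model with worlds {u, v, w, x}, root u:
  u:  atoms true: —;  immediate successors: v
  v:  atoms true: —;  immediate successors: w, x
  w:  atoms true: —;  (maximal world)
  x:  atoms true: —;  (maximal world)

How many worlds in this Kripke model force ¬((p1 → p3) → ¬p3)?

0

u: does not force it — u ⊮ ¬((p1 → p3) → ¬p3) since u is accessible from u and u ⊩ (p1 → p3) → ¬p3.
v: does not force it — v ⊮ ¬((p1 → p3) → ¬p3) since v is accessible from v and v ⊩ (p1 → p3) → ¬p3.
w: does not force it — w ⊮ ¬((p1 → p3) → ¬p3) since w is accessible from w and w ⊩ (p1 → p3) → ¬p3.
x: does not force it.
Worlds forcing the formula: { }.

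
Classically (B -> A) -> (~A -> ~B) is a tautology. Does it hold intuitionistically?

This is the forward direction of contraposition, which is intuitionistically derivable.
Assume B -> A and ~A. If B held then A would follow, contradicting ~A; so ~B.

Yes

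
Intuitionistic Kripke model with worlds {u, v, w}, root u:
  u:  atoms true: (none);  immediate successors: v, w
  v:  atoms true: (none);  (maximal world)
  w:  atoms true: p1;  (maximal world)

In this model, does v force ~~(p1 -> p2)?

Yes

v ||- ~~(p1 -> p2): no world accessible from v forces ~(p1 -> p2).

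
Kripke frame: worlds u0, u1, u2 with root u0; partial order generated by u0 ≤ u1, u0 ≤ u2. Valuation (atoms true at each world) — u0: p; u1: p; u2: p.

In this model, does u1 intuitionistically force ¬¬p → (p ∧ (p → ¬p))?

No

u1 ⊮ ¬¬p → (p ∧ (p → ¬p)): already at u1 itself, u1 ⊩ ¬¬p but u1 ⊮ p ∧ (p → ¬p).
u1 ⊮ p ∧ (p → ¬p) since u1 fails p → ¬p.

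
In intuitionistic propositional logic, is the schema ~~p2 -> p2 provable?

This is double-negation elimination, which is not intuitionistically valid.
A Kripke countermodel: worlds 0, 1; order generated by 0 <= 1; atoms true at each world — 0:{}; 1:{p2}.
0 ||-/- ~~p2 -> p2: already at 0 itself, 0 ||- ~~p2 but 0 ||-/- p2.
0 lacks atom p2, so 0 ||-/- p2.
So the root 0 does not force the formula.

No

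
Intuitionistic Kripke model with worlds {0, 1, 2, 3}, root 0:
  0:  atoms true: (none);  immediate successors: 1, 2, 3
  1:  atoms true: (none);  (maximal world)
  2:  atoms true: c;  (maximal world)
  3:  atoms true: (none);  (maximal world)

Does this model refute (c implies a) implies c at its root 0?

0 does not force (c implies a) implies c: at the accessible world 1, 1 forces c implies a but 1 does not force c.
1 lacks atom c, so 1 does not force c.
So the root 0 does not force (c implies a) implies c; the model is a countermodel.

Yes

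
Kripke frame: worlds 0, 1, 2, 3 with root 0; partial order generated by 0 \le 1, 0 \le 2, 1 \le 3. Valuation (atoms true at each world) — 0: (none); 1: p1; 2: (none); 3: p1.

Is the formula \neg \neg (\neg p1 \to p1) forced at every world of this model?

No

Not every world: 0 \nVdash \neg \neg (\neg p1 \to p1).
0 \nVdash \neg \neg (\neg p1 \to p1) since 2 is accessible from 0 and 2 \Vdash \neg (\neg p1 \to p1).
2 \Vdash \neg (\neg p1 \to p1): no world accessible from 2 forces \neg p1 \to p1.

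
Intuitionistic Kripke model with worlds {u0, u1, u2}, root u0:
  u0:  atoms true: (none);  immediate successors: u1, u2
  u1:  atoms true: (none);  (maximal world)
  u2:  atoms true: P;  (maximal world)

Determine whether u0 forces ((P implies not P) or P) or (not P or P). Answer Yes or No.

u0 does not force ((P implies not P) or P) or (not P or P): neither disjunct is forced at u0.
u0 does not force (P implies not P) or P: neither disjunct is forced at u0.
u0 does not force P implies not P: at the accessible world u2, u2 forces P but u2 does not force not P.

No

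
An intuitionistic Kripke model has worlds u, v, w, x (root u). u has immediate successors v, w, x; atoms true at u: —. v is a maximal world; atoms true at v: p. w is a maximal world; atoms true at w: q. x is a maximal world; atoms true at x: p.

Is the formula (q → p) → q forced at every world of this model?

Not every world: u ⊮ (q → p) → q.
u ⊮ (q → p) → q: at the accessible world v, v ⊩ q → p but v ⊮ q.
v lacks atom q, so v ⊮ q.

No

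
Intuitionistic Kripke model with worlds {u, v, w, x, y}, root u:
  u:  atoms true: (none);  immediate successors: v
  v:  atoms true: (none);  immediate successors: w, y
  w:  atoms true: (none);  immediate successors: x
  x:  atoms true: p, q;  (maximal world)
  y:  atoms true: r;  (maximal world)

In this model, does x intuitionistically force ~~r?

No

x ||-/- ~~r since x is accessible from x and x ||- ~r.
x ||- ~r: no world accessible from x forces r.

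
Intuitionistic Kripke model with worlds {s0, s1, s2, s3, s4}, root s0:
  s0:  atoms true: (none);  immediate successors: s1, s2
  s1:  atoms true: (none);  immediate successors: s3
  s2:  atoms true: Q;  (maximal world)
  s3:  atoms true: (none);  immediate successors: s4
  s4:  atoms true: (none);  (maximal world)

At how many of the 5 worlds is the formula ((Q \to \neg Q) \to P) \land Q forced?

1

s0: does not force it — s0 \nVdash ((Q \to \neg Q) \to P) \land Q since s0 fails (Q \to \neg Q) \to P.
s1: does not force it — s1 \nVdash ((Q \to \neg Q) \to P) \land Q since s1 fails (Q \to \neg Q) \to P.
s2: forces it.
s3: does not force it — s3 \nVdash ((Q \to \neg Q) \to P) \land Q since s3 fails (Q \to \neg Q) \to P.
s4: does not force it.
Worlds forcing the formula: {s2}.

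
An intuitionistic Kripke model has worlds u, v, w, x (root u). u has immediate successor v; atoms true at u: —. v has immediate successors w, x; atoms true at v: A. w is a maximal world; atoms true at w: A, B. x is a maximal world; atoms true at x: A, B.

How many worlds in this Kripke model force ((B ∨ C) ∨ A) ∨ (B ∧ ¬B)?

3

u: does not force it — u ⊮ ((B ∨ C) ∨ A) ∨ (B ∧ ¬B): neither disjunct is forced at u.
v: forces it.
w: forces it.
x: forces it.
Worlds forcing the formula: {v, w, x}.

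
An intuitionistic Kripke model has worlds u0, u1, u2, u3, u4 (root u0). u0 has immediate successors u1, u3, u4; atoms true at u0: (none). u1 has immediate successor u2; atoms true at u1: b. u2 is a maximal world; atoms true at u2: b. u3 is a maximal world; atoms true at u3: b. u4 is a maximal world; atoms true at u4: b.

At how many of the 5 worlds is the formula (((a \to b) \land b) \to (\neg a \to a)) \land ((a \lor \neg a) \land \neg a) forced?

u0: does not force it — u0 \nVdash (((a \to b) \land b) \to (\neg a \to a)) \land ((a \lor \neg a) \land \neg a) since u0 fails ((a \to b) \land b) \to (\neg a \to a).
u1: does not force it — u1 \nVdash (((a \to b) \land b) \to (\neg a \to a)) \land ((a \lor \neg a) \land \neg a) since u1 fails ((a \to b) \land b) \to (\neg a \to a).
u2: does not force it — u2 \nVdash (((a \to b) \land b) \to (\neg a \to a)) \land ((a \lor \neg a) \land \neg a) since u2 fails ((a \to b) \land b) \to (\neg a \to a).
u3: does not force it.
u4: does not force it.
Worlds forcing the formula: { }.

0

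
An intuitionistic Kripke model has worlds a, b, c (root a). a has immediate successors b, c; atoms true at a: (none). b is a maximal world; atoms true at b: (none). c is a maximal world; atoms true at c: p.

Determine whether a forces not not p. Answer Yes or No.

a does not force not not p since b is accessible from a and b forces not p.
b forces not p: no world accessible from b forces p.

No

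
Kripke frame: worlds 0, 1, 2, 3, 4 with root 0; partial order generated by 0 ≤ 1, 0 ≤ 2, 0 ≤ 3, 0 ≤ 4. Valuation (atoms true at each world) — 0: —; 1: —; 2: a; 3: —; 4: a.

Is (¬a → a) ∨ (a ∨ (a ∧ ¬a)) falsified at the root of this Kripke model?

0 ⊮ (¬a → a) ∨ (a ∨ (a ∧ ¬a)): neither disjunct is forced at 0.
0 ⊮ ¬a → a: at the accessible world 1, 1 ⊩ ¬a but 1 ⊮ a.
1 lacks atom a, so 1 ⊮ a.
So the root 0 does not force (¬a → a) ∨ (a ∨ (a ∧ ¬a)); the model is a countermodel.

Yes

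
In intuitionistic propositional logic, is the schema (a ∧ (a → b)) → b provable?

This is modus ponens in implicational form, which is intuitionistically derivable.
If a world forces a and a → b, then applying the implication at that world (which is accessible from itself) gives b.

Yes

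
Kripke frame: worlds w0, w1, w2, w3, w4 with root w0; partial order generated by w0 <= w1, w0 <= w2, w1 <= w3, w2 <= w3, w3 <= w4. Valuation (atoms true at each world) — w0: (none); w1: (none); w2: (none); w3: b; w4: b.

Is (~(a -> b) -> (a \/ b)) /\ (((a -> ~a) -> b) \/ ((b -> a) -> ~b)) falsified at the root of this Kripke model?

No

w0 ||- (~(a -> b) -> (a \/ b)) /\ (((a -> ~a) -> b) \/ ((b -> a) -> ~b)) since w0 forces both conjuncts.
So the root w0 forces (~(a -> b) -> (a \/ b)) /\ (((a -> ~a) -> b) \/ ((b -> a) -> ~b)); the model is not a countermodel.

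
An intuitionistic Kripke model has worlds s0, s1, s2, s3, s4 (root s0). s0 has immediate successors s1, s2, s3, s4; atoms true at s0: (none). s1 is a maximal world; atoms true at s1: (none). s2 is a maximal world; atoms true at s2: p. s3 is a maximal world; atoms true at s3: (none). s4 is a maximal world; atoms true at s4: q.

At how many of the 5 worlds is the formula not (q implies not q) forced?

1

s0: does not force it — s0 does not force not (q implies not q) since s1 is accessible from s0 and s1 forces q implies not q.
s1: does not force it — s1 does not force not (q implies not q) since s1 is accessible from s1 and s1 forces q implies not q.
s2: does not force it.
s3: does not force it.
s4: forces it.
Worlds forcing the formula: {s4}.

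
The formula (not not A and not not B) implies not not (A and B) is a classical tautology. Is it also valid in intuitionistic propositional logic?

Yes

This is the distribution of double negation over conjunction, which is intuitionistically derivable.
Assume not not A, not not B, and not (A and B). From A we'd get not B (since A and B is refuted), contradicting not not B; so not A, contradicting not not A.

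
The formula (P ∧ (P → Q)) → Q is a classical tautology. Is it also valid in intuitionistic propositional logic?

This is modus ponens in implicational form, which is intuitionistically derivable.
If a world forces P and P → Q, then applying the implication at that world (which is accessible from itself) gives Q.

Yes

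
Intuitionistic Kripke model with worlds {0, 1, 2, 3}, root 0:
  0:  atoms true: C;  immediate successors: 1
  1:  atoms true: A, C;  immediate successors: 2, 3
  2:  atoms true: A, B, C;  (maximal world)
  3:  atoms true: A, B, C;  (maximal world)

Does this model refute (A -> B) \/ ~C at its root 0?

Yes

0 ||-/- (A -> B) \/ ~C: neither disjunct is forced at 0.
0 ||-/- A -> B: at the accessible world 1, 1 ||- A but 1 ||-/- B.
1 lacks atom B, so 1 ||-/- B.
So the root 0 does not force (A -> B) \/ ~C; the model is a countermodel.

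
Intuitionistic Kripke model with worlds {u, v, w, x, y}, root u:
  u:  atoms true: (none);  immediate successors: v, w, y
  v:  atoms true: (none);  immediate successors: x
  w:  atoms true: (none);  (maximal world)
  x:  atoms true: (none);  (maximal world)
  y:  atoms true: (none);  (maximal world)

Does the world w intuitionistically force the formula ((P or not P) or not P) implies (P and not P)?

No

w does not force ((P or not P) or not P) implies (P and not P): already at w itself, w forces (P or not P) or not P but w does not force P and not P.
w does not force P and not P since w fails P.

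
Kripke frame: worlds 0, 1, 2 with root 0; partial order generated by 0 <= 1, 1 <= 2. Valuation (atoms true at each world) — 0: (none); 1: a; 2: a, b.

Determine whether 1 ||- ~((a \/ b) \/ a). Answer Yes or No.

No

1 ||-/- ~((a \/ b) \/ a) since 1 is accessible from 1 and 1 ||- (a \/ b) \/ a.
1 ||- (a \/ b) \/ a via the disjunct a \/ b.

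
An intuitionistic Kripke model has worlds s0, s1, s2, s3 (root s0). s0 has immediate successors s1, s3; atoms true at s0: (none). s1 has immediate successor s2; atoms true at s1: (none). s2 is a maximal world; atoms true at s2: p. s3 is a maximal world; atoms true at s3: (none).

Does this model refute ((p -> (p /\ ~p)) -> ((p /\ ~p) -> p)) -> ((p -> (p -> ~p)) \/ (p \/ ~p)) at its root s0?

Yes

s0 ||-/- ((p -> (p /\ ~p)) -> ((p /\ ~p) -> p)) -> ((p -> (p -> ~p)) \/ (p \/ ~p)): already at s0 itself, s0 ||- (p -> (p /\ ~p)) -> ((p /\ ~p) -> p) but s0 ||-/- (p -> (p -> ~p)) \/ (p \/ ~p).
s0 ||-/- (p -> (p -> ~p)) \/ (p \/ ~p): neither disjunct is forced at s0.
s0 ||-/- p -> (p -> ~p): at the accessible world s2, s2 ||- p but s2 ||-/- p -> ~p.
s2 ||-/- p -> ~p: already at s2 itself, s2 ||- p but s2 ||-/- ~p.
s2 ||-/- ~p since s2 is accessible from s2 and s2 ||- p.
So the root s0 does not force ((p -> (p /\ ~p)) -> ((p /\ ~p) -> p)) -> ((p -> (p -> ~p)) \/ (p \/ ~p)); the model is a countermodel.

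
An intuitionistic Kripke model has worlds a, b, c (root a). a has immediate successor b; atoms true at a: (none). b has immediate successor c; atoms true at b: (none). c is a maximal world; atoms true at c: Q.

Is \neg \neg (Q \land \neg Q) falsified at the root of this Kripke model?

Yes

a \nVdash \neg \neg (Q \land \neg Q) since a is accessible from a and a \Vdash \neg (Q \land \neg Q).
a \Vdash \neg (Q \land \neg Q): no world accessible from a forces Q \land \neg Q.
So the root a does not force \neg \neg (Q \land \neg Q); the model is a countermodel.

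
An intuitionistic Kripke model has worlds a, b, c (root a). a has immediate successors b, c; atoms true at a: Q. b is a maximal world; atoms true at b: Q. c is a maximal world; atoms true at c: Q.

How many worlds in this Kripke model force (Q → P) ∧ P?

a: does not force it — a ⊮ (Q → P) ∧ P since a fails Q → P.
b: does not force it — b ⊮ (Q → P) ∧ P since b fails Q → P.
c: does not force it — c ⊮ (Q → P) ∧ P since c fails Q → P.
Worlds forcing the formula: { }.

0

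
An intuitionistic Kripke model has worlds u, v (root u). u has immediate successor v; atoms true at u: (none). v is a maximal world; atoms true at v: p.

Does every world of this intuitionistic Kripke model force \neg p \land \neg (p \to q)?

Not every world: u \nVdash \neg p \land \neg (p \to q).
u \nVdash \neg p \land \neg (p \to q) since u fails \neg p.

No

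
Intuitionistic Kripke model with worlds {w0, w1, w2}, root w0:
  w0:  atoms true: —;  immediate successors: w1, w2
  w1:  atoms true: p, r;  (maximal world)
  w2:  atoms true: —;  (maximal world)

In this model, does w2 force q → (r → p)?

Yes

w2 ⊩ q → (r → p) vacuously: no world accessible from w2 forces the antecedent q.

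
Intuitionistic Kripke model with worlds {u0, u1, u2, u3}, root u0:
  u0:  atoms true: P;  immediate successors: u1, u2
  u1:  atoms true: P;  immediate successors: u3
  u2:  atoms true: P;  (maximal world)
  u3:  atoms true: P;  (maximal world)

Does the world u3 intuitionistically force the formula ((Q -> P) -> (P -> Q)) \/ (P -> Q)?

u3 ||-/- ((Q -> P) -> (P -> Q)) \/ (P -> Q): neither disjunct is forced at u3.
u3 ||-/- (Q -> P) -> (P -> Q): already at u3 itself, u3 ||- Q -> P but u3 ||-/- P -> Q.
u3 ||-/- P -> Q: already at u3 itself, u3 ||- P but u3 ||-/- Q.
u3 lacks atom Q, so u3 ||-/- Q.

No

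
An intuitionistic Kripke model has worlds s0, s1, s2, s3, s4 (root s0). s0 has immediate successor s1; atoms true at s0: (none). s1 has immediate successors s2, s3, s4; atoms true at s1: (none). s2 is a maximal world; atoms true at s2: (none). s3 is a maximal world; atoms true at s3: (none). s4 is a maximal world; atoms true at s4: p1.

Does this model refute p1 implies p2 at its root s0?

s0 does not force p1 implies p2: at the accessible world s4, s4 forces p1 but s4 does not force p2.
s4 lacks atom p2, so s4 does not force p2.
So the root s0 does not force p1 implies p2; the model is a countermodel.

Yes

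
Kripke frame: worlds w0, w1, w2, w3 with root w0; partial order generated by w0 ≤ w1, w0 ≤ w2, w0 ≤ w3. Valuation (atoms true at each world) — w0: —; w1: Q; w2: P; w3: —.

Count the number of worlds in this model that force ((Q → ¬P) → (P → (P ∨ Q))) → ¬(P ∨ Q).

w0: does not force it — w0 ⊮ ((Q → ¬P) → (P → (P ∨ Q))) → ¬(P ∨ Q): already at w0 itself, w0 ⊩ (Q → ¬P) → (P → (P ∨ Q)) but w0 ⊮ ¬(P ∨ Q).
w1: does not force it — w1 ⊮ ((Q → ¬P) → (P → (P ∨ Q))) → ¬(P ∨ Q): already at w1 itself, w1 ⊩ (Q → ¬P) → (P → (P ∨ Q)) but w1 ⊮ ¬(P ∨ Q).
w2: does not force it.
w3: forces it.
Worlds forcing the formula: {w3}.

1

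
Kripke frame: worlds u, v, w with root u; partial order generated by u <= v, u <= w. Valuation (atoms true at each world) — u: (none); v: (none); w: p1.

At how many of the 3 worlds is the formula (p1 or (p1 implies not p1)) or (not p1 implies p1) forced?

u: does not force it — u does not force (p1 or (p1 implies not p1)) or (not p1 implies p1): neither disjunct is forced at u.
v: forces it.
w: forces it.
Worlds forcing the formula: {v, w}.

2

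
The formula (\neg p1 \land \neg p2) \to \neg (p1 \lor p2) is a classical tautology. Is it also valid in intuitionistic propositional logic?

This is a constructively valid De Morgan direction (conjunction of negations to negated disjunction), which is intuitionistically derivable.
If both \neg p1 and \neg p2 hold at a world, no accessible world forces p1 or forces p2, so none forces p1 \lor p2.

Yes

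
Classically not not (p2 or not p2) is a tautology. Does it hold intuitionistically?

Yes

This is the double negation of excluded middle, which is intuitionistically derivable.
Assuming not (p2 or not p2): from p2 we'd get p2 or not p2, so not p2; but then p2 or not p2 again — contradiction. Hence not not (p2 or not p2).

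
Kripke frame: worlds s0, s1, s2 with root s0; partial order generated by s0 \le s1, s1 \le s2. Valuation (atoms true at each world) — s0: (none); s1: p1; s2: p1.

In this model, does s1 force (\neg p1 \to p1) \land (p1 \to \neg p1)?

s1 \nVdash (\neg p1 \to p1) \land (p1 \to \neg p1) since s1 fails p1 \to \neg p1.

No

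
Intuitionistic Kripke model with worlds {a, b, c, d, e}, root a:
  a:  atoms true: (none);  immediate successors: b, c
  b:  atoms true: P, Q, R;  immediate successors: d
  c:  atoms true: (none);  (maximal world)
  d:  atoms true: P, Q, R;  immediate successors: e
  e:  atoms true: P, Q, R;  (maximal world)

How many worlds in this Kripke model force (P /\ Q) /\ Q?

a: does not force it — a ||-/- (P /\ Q) /\ Q since a fails P /\ Q.
b: forces it.
c: does not force it.
d: forces it.
e: forces it.
Worlds forcing the formula: {b, d, e}.

3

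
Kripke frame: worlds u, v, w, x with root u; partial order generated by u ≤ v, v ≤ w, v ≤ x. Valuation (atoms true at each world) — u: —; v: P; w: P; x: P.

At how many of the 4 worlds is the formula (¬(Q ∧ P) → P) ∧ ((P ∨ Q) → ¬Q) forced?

u: does not force it — u ⊮ (¬(Q ∧ P) → P) ∧ ((P ∨ Q) → ¬Q) since u fails ¬(Q ∧ P) → P.
v: forces it.
w: forces it.
x: forces it.
Worlds forcing the formula: {v, w, x}.

3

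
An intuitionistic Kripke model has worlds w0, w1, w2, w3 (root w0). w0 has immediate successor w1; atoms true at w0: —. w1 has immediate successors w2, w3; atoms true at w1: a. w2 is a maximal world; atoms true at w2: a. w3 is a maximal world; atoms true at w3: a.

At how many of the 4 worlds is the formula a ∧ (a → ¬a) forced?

0

w0: does not force it — w0 ⊮ a ∧ (a → ¬a) since w0 fails a.
w1: does not force it — w1 ⊮ a ∧ (a → ¬a) since w1 fails a → ¬a.
w2: does not force it — w2 ⊮ a ∧ (a → ¬a) since w2 fails a → ¬a.
w3: does not force it.
Worlds forcing the formula: { }.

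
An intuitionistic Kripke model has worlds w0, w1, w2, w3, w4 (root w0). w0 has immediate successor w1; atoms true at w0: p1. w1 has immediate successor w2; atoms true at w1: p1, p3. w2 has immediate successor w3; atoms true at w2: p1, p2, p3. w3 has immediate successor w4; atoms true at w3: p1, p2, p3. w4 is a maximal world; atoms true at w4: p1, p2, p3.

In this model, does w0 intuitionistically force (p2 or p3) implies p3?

Yes

w0 forces (p2 or p3) implies p3: every world accessible from w0 that forces p2 or p3 (namely w1, w2, w3, w4) also forces p3.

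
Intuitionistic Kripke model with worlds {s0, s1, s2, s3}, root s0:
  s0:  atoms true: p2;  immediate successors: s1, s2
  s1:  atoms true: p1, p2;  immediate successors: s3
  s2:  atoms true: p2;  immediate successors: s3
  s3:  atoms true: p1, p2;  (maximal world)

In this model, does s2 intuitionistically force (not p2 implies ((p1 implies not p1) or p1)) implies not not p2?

Yes

s2 forces (not p2 implies ((p1 implies not p1) or p1)) implies not not p2: every world accessible from s2 that forces not p2 implies ((p1 implies not p1) or p1) (namely s2, s3) also forces not not p2.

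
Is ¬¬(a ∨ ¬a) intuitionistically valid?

Yes

This is the double negation of excluded middle, which is intuitionistically derivable.
Assuming ¬(a ∨ ¬a): from a we'd get a ∨ ¬a, so ¬a; but then a ∨ ¬a again — contradiction. Hence ¬¬(a ∨ ¬a).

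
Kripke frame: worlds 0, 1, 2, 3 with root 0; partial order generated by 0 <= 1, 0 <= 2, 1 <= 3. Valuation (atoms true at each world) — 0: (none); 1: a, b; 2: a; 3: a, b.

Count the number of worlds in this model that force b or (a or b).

3

0: does not force it — 0 does not force b or (a or b): neither disjunct is forced at 0.
1: forces it.
2: forces it.
3: forces it.
Worlds forcing the formula: {1, 2, 3}.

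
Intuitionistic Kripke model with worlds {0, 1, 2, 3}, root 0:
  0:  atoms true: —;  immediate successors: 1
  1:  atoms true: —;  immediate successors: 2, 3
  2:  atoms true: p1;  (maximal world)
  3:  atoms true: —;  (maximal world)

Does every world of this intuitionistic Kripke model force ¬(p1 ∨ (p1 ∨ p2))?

No

Not every world: 0 ⊮ ¬(p1 ∨ (p1 ∨ p2)).
0 ⊮ ¬(p1 ∨ (p1 ∨ p2)) since 2 is accessible from 0 and 2 ⊩ p1 ∨ (p1 ∨ p2).
2 ⊩ p1 ∨ (p1 ∨ p2) via the disjunct p1.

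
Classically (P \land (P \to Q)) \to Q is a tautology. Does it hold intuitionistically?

Yes

This is modus ponens in implicational form, which is intuitionistically derivable.
If a world forces P and P \to Q, then applying the implication at that world (which is accessible from itself) gives Q.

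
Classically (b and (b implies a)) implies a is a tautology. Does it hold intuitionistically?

This is modus ponens in implicational form, which is intuitionistically derivable.
If a world forces b and b implies a, then applying the implication at that world (which is accessible from itself) gives a.

Yes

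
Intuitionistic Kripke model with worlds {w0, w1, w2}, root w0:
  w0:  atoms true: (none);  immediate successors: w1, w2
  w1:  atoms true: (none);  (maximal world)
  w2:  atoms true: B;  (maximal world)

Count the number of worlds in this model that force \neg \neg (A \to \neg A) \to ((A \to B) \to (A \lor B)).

1

w0: does not force it — w0 \nVdash \neg \neg (A \to \neg A) \to ((A \to B) \to (A \lor B)): already at w0 itself, w0 \Vdash \neg \neg (A \to \neg A) but w0 \nVdash (A \to B) \to (A \lor B).
w1: does not force it.
w2: forces it.
Worlds forcing the formula: {w2}.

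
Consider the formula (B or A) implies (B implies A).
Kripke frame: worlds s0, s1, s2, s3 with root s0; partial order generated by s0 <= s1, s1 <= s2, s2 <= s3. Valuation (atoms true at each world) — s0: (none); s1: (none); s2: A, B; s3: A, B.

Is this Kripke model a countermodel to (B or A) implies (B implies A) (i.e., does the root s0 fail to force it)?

s0 forces (B or A) implies (B implies A): every world accessible from s0 that forces B or A (namely s2, s3) also forces B implies A.
So the root s0 forces (B or A) implies (B implies A); the model is not a countermodel.

No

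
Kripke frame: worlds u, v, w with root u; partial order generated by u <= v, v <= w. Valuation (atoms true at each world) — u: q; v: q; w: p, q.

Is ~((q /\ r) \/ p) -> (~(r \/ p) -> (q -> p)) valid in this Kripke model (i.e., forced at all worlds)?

Yes

u ||- ~((q /\ r) \/ p) -> (~(r \/ p) -> (q -> p)) vacuously: no world accessible from u forces the antecedent ~((q /\ r) \/ p).
Since the root u forces ~((q /\ r) \/ p) -> (~(r \/ p) -> (q -> p)) and forcing is persistent (monotone upward), every world forces it.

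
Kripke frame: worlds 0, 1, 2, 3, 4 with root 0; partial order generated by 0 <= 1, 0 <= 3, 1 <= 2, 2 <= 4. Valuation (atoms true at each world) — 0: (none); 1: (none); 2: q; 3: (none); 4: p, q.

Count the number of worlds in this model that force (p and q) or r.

0: does not force it — 0 does not force (p and q) or r: neither disjunct is forced at 0.
1: does not force it.
2: does not force it.
3: does not force it.
4: forces it.
Worlds forcing the formula: {4}.

1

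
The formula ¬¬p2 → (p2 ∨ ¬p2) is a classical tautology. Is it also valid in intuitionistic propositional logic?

This is a variant of double-negation elimination (deriving excluded middle from double negation), which is not intuitionistically valid.
A Kripke countermodel: worlds w0, w1; order generated by w0 ≤ w1; atoms true at each world — w0:{}; w1:{p2}.
w0 ⊮ ¬¬p2 → (p2 ∨ ¬p2): already at w0 itself, w0 ⊩ ¬¬p2 but w0 ⊮ p2 ∨ ¬p2.
w0 ⊮ p2 ∨ ¬p2: neither disjunct is forced at w0.
w0 lacks atom p2, so w0 ⊮ p2.
So the root w0 does not force the formula.

No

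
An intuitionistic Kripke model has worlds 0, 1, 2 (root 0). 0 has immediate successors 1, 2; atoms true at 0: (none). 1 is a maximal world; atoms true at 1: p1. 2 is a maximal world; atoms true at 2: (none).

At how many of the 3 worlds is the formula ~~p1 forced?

0: does not force it — 0 ||-/- ~~p1 since 2 is accessible from 0 and 2 ||- ~p1.
1: forces it.
2: does not force it.
Worlds forcing the formula: {1}.

1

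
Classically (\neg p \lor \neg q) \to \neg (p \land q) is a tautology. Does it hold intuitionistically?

Yes

This is a constructively valid De Morgan direction (disjunction of negations to negated conjunction), which is intuitionistically derivable.
If \neg p holds at a world then no accessible world forces p, hence none forces p \land q; likewise for \neg q.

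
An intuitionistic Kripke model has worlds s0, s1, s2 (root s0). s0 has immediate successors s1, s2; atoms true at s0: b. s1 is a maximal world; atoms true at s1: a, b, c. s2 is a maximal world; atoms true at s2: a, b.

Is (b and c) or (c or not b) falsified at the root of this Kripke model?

Yes

s0 does not force (b and c) or (c or not b): neither disjunct is forced at s0.
s0 does not force b and c since s0 fails c.
So the root s0 does not force (b and c) or (c or not b); the model is a countermodel.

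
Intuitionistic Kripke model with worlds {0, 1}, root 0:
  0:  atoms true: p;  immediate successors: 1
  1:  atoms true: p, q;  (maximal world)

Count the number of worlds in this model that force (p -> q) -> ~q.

0

0: does not force it — 0 ||-/- (p -> q) -> ~q: at the accessible world 1, 1 ||- p -> q but 1 ||-/- ~q.
1: does not force it.
Worlds forcing the formula: { }.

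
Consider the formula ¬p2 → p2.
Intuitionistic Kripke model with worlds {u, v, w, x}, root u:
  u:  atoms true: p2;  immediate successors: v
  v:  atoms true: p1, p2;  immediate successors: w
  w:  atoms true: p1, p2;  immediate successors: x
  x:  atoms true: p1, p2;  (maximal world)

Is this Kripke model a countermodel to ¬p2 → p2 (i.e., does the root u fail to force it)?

No

u ⊩ ¬p2 → p2 vacuously: no world accessible from u forces the antecedent ¬p2.
So the root u forces ¬p2 → p2; the model is not a countermodel.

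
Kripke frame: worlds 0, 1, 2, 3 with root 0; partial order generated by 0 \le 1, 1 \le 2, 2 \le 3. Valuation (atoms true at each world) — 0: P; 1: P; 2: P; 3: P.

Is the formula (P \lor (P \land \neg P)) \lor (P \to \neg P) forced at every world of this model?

0 \Vdash (P \lor (P \land \neg P)) \lor (P \to \neg P) via the disjunct P \lor (P \land \neg P).
Since the root 0 forces (P \lor (P \land \neg P)) \lor (P \to \neg P) and forcing is persistent (monotone upward), every world forces it.

Yes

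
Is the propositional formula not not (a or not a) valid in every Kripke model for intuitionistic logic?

This is the double negation of excluded middle, which is intuitionistically derivable.
Assuming not (a or not a): from a we'd get a or not a, so not a; but then a or not a again — contradiction. Hence not not (a or not a).

Yes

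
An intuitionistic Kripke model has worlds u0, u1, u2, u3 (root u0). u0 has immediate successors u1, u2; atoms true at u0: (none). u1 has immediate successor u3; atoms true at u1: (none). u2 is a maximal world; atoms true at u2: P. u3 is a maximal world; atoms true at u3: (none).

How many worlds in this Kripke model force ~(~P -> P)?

u0: does not force it — u0 ||-/- ~(~P -> P) since u2 is accessible from u0 and u2 ||- ~P -> P.
u1: forces it.
u2: does not force it.
u3: forces it.
Worlds forcing the formula: {u1, u3}.

2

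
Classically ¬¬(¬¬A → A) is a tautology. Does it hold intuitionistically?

This is the double negation of double-negation elimination, which is intuitionistically derivable.
By Glivenko's theorem the double negation of any classical propositional tautology is intuitionistically provable; ¬¬A → A is classically a tautology.

Yes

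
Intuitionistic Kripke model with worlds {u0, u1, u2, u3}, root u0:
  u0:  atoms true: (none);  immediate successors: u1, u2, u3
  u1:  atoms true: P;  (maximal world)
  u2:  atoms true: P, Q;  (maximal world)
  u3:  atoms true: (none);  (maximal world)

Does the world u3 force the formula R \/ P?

No

u3 ||-/- R \/ P: neither disjunct is forced at u3.
u3 lacks atom R, so u3 ||-/- R.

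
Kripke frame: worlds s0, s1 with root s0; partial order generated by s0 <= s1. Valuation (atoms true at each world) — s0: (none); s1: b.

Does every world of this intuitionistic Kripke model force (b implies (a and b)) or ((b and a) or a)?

Not every world: s0 does not force (b implies (a and b)) or ((b and a) or a).
s0 does not force (b implies (a and b)) or ((b and a) or a): neither disjunct is forced at s0.
s0 does not force b implies (a and b): at the accessible world s1, s1 forces b but s1 does not force a and b.

No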